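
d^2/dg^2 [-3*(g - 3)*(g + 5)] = -6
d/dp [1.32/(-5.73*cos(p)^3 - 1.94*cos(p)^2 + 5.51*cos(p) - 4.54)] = (-22.6908*cos(p)^2 - 5.1216*cos(p) + 7.2732)*sin(p)/(5.73*cos(p)^3 + 1.94*cos(p)^2 - 5.51*cos(p) + 4.54)^2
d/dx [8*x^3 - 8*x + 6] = 24*x^2 - 8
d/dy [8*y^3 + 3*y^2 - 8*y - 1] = 24*y^2 + 6*y - 8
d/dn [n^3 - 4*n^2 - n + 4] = 3*n^2 - 8*n - 1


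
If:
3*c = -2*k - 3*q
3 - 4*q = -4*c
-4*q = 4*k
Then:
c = -3/16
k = -9/16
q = 9/16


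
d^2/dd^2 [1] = 0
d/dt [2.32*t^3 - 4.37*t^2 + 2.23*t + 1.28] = 6.96*t^2 - 8.74*t + 2.23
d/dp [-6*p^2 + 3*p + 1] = 3 - 12*p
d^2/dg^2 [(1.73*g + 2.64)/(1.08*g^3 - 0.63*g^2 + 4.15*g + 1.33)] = (12.107232*g^5 + 29.889*g^4 - 42.874542*g^3 + 47.462112*g^2 - 55.468854*g + 76.261442)/(1.259712*g^9 - 2.204496*g^8 + 15.807636*g^7 - 12.538071*g^6 + 55.312713*g^5 + 4.799466*g^4 + 56.340901*g^3 + 65.374554*g^2 + 22.022805*g + 2.352637)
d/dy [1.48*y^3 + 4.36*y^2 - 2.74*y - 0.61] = 4.44*y^2 + 8.72*y - 2.74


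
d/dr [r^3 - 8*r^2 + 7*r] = 3*r^2 - 16*r + 7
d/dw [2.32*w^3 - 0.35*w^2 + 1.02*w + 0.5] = 6.96*w^2 - 0.7*w + 1.02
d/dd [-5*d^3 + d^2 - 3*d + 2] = -15*d^2 + 2*d - 3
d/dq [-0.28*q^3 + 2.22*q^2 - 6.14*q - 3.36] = -0.84*q^2 + 4.44*q - 6.14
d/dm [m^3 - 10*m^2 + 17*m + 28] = 3*m^2 - 20*m + 17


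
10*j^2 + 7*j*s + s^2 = (2*j + s)*(5*j + s)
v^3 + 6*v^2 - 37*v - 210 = (v - 6)*(v + 5)*(v + 7)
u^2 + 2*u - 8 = (u - 2)*(u + 4)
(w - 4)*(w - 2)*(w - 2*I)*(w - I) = w^4 - 6*w^3 - 3*I*w^3 + 6*w^2 + 18*I*w^2 + 12*w - 24*I*w - 16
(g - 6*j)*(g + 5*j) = g^2 - g*j - 30*j^2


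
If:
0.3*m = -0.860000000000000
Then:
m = -2.87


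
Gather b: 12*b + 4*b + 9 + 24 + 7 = 16*b + 40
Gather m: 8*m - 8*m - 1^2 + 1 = 0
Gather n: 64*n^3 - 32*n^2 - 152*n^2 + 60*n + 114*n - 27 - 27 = 64*n^3 - 184*n^2 + 174*n - 54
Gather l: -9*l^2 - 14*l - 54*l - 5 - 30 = -9*l^2 - 68*l - 35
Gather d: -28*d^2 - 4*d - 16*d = -28*d^2 - 20*d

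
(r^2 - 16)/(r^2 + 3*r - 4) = (r - 4)/(r - 1)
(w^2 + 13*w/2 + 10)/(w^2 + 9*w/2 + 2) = (2*w + 5)/(2*w + 1)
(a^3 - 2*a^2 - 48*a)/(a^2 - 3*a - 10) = a*(-a^2 + 2*a + 48)/(-a^2 + 3*a + 10)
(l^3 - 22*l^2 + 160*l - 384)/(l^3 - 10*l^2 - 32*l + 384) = (l - 6)/(l + 6)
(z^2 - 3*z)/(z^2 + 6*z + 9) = z*(z - 3)/(z^2 + 6*z + 9)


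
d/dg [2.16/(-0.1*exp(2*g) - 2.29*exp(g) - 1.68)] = (0.432*exp(g) + 4.9464)*exp(g)/(0.1*exp(2*g) + 2.29*exp(g) + 1.68)^2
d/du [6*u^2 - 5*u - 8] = 12*u - 5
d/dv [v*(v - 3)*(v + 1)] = 3*v^2 - 4*v - 3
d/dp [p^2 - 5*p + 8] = 2*p - 5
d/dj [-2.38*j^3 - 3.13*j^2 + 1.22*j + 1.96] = -7.14*j^2 - 6.26*j + 1.22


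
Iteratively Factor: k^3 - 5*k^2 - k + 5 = (k + 1)*(k^2 - 6*k + 5) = (k - 1)*(k + 1)*(k - 5)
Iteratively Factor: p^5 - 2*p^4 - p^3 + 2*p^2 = (p)*(p^4 - 2*p^3 - p^2 + 2*p) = p*(p - 2)*(p^3 - p) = p^2*(p - 2)*(p^2 - 1) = p^2*(p - 2)*(p - 1)*(p + 1)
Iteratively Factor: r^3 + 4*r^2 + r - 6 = (r - 1)*(r^2 + 5*r + 6) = (r - 1)*(r + 3)*(r + 2)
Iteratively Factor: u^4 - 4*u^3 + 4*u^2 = (u - 2)*(u^3 - 2*u^2) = u*(u - 2)*(u^2 - 2*u) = u^2*(u - 2)*(u - 2)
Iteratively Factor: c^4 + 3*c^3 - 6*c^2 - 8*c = (c + 4)*(c^3 - c^2 - 2*c) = c*(c + 4)*(c^2 - c - 2) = c*(c - 2)*(c + 4)*(c + 1)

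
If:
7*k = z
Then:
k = z/7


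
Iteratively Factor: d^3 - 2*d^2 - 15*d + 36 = (d + 4)*(d^2 - 6*d + 9) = (d - 3)*(d + 4)*(d - 3)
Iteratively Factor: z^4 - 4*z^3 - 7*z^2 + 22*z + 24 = (z - 4)*(z^3 - 7*z - 6) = (z - 4)*(z - 3)*(z^2 + 3*z + 2) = (z - 4)*(z - 3)*(z + 2)*(z + 1)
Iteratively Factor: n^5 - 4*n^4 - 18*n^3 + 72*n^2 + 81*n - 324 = (n - 3)*(n^4 - n^3 - 21*n^2 + 9*n + 108) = (n - 4)*(n - 3)*(n^3 + 3*n^2 - 9*n - 27) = (n - 4)*(n - 3)^2*(n^2 + 6*n + 9) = (n - 4)*(n - 3)^2*(n + 3)*(n + 3)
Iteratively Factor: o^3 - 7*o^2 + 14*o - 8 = (o - 1)*(o^2 - 6*o + 8) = (o - 2)*(o - 1)*(o - 4)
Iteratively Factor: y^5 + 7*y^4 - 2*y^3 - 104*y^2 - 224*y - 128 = (y - 4)*(y^4 + 11*y^3 + 42*y^2 + 64*y + 32) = (y - 4)*(y + 4)*(y^3 + 7*y^2 + 14*y + 8) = (y - 4)*(y + 1)*(y + 4)*(y^2 + 6*y + 8) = (y - 4)*(y + 1)*(y + 4)^2*(y + 2)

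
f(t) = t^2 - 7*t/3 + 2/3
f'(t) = 2*t - 7/3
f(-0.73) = 2.90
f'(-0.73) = -3.79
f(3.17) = 3.32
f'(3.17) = 4.01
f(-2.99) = 16.58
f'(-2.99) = -8.31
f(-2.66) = 13.95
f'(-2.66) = -7.65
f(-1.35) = 5.64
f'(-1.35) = -5.03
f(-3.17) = 18.11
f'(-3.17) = -8.67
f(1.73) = -0.38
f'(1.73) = 1.13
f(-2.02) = 9.46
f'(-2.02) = -6.37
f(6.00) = 22.67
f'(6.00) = 9.67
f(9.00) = 60.67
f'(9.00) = 15.67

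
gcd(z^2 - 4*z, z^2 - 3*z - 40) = 1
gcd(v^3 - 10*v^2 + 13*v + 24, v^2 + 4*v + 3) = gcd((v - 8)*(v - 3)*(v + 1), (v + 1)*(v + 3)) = v + 1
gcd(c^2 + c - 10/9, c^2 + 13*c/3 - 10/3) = c - 2/3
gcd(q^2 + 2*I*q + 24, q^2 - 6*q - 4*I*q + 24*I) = q - 4*I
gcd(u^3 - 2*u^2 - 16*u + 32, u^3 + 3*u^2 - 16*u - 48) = u^2 - 16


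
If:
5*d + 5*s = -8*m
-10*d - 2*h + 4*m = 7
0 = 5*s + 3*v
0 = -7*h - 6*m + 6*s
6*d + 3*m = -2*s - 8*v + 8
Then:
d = -8429/33778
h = -18339/16889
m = 9850/16889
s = -23091/33778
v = 38485/33778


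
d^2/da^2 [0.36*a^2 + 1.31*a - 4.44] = 0.720000000000000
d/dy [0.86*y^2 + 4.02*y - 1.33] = 1.72*y + 4.02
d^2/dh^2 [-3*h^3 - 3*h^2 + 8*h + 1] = -18*h - 6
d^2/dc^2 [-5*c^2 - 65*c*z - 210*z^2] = -10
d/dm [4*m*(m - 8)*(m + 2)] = 12*m^2 - 48*m - 64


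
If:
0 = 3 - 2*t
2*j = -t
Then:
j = -3/4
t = 3/2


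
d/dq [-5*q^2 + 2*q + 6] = 2 - 10*q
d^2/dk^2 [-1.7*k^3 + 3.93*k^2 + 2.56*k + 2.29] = 7.86 - 10.2*k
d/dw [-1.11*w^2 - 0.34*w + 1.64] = -2.22*w - 0.34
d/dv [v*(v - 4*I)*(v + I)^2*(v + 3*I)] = 5*v^4 + 4*I*v^3 + 39*v^2 + 50*I*v - 12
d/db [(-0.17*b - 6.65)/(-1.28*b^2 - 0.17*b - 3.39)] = (0.2176*b^2 + 0.0289*b - (0.17*b + 6.65)*(2.56*b + 0.17) + 0.5763)/(1.28*b^2 + 0.17*b + 3.39)^2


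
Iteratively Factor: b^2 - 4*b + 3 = (b - 3)*(b - 1)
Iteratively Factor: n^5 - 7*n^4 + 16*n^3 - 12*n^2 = (n)*(n^4 - 7*n^3 + 16*n^2 - 12*n) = n*(n - 2)*(n^3 - 5*n^2 + 6*n) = n*(n - 2)^2*(n^2 - 3*n) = n*(n - 3)*(n - 2)^2*(n)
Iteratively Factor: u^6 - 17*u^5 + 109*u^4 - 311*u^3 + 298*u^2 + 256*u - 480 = (u - 4)*(u^5 - 13*u^4 + 57*u^3 - 83*u^2 - 34*u + 120) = (u - 4)*(u + 1)*(u^4 - 14*u^3 + 71*u^2 - 154*u + 120) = (u - 4)*(u - 2)*(u + 1)*(u^3 - 12*u^2 + 47*u - 60) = (u - 4)^2*(u - 2)*(u + 1)*(u^2 - 8*u + 15) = (u - 4)^2*(u - 3)*(u - 2)*(u + 1)*(u - 5)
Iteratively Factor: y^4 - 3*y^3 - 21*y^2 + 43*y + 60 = (y - 5)*(y^3 + 2*y^2 - 11*y - 12) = (y - 5)*(y + 1)*(y^2 + y - 12) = (y - 5)*(y + 1)*(y + 4)*(y - 3)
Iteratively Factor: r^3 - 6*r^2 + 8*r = (r - 2)*(r^2 - 4*r) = (r - 4)*(r - 2)*(r)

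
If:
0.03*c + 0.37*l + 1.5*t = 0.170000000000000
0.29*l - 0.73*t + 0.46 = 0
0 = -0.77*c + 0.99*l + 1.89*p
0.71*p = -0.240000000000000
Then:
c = -1.79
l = -0.75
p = -0.34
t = 0.33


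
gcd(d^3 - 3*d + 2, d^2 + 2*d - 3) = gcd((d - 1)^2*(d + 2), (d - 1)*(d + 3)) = d - 1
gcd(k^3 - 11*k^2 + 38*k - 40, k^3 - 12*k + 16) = k - 2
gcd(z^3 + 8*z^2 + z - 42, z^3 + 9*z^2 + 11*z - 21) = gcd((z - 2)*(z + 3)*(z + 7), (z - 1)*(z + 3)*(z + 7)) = z^2 + 10*z + 21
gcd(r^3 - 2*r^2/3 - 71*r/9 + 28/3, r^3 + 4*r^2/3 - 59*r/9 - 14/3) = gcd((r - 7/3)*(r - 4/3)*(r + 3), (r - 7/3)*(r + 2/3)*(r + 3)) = r^2 + 2*r/3 - 7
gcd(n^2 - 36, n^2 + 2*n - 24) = n + 6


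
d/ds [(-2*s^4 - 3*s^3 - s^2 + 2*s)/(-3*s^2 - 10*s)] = (12*s^3 + 69*s^2 + 60*s + 16)/(9*s^2 + 60*s + 100)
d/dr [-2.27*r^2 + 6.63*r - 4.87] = 6.63 - 4.54*r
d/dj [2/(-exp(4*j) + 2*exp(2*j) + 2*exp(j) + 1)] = (8*exp(3*j) - 8*exp(j) - 4)*exp(j)/(-exp(4*j) + 2*exp(2*j) + 2*exp(j) + 1)^2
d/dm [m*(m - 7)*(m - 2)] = 3*m^2 - 18*m + 14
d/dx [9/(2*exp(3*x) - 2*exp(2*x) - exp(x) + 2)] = (-54*exp(2*x) + 36*exp(x) + 9)*exp(x)/(2*exp(3*x) - 2*exp(2*x) - exp(x) + 2)^2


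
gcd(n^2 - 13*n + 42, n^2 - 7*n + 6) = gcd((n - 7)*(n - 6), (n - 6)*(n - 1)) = n - 6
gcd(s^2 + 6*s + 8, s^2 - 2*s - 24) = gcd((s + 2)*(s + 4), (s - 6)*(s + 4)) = s + 4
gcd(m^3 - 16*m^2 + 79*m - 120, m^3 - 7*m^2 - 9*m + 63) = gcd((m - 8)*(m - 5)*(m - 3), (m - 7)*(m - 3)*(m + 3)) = m - 3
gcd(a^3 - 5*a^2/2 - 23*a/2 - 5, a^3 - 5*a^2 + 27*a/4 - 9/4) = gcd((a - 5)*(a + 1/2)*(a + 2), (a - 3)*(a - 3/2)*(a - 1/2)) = 1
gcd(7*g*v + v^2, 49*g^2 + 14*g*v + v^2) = 7*g + v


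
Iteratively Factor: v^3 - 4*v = (v - 2)*(v^2 + 2*v) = (v - 2)*(v + 2)*(v)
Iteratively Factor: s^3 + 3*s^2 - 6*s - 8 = (s + 4)*(s^2 - s - 2) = (s - 2)*(s + 4)*(s + 1)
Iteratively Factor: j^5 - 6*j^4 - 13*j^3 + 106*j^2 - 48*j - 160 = (j - 2)*(j^4 - 4*j^3 - 21*j^2 + 64*j + 80) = (j - 5)*(j - 2)*(j^3 + j^2 - 16*j - 16) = (j - 5)*(j - 2)*(j + 4)*(j^2 - 3*j - 4) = (j - 5)*(j - 4)*(j - 2)*(j + 4)*(j + 1)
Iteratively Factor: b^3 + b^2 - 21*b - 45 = (b + 3)*(b^2 - 2*b - 15) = (b - 5)*(b + 3)*(b + 3)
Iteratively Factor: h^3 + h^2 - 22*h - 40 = (h - 5)*(h^2 + 6*h + 8) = (h - 5)*(h + 2)*(h + 4)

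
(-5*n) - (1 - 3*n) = -2*n - 1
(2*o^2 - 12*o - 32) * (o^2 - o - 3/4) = 2*o^4 - 14*o^3 - 43*o^2/2 + 41*o + 24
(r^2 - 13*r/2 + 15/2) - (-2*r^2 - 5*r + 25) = 3*r^2 - 3*r/2 - 35/2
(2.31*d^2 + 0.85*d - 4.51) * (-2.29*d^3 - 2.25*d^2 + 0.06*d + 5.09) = -5.2899*d^5 - 7.144*d^4 + 8.554*d^3 + 21.9564*d^2 + 4.0559*d - 22.9559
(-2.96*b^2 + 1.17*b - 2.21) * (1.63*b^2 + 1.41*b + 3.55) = -4.8248*b^4 - 2.2665*b^3 - 12.4606*b^2 + 1.0374*b - 7.8455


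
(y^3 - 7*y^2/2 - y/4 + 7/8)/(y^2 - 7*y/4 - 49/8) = (4*y^2 - 1)/(4*y + 7)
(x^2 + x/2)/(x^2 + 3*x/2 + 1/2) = x/(x + 1)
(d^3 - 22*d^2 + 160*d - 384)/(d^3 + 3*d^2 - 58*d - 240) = (d^2 - 14*d + 48)/(d^2 + 11*d + 30)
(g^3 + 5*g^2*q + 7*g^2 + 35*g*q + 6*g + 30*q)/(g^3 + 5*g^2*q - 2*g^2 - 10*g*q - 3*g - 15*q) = (g + 6)/(g - 3)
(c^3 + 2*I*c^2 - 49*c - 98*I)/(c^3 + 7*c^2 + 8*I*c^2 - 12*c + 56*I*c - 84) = (c - 7)/(c + 6*I)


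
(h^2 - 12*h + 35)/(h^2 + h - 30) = (h - 7)/(h + 6)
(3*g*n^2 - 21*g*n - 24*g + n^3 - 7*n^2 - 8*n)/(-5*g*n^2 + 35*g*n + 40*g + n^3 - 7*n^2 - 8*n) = (-3*g - n)/(5*g - n)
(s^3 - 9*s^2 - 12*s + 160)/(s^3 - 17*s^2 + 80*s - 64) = (s^2 - s - 20)/(s^2 - 9*s + 8)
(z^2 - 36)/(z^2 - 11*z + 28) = (z^2 - 36)/(z^2 - 11*z + 28)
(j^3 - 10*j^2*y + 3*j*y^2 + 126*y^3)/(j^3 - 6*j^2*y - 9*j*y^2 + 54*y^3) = (-j + 7*y)/(-j + 3*y)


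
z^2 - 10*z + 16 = (z - 8)*(z - 2)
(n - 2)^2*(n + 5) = n^3 + n^2 - 16*n + 20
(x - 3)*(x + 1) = x^2 - 2*x - 3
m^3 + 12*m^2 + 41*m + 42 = (m + 2)*(m + 3)*(m + 7)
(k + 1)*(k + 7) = k^2 + 8*k + 7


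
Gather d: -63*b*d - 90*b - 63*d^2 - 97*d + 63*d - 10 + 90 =-90*b - 63*d^2 + d*(-63*b - 34) + 80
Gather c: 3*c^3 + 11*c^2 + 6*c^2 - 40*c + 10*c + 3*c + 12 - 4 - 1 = 3*c^3 + 17*c^2 - 27*c + 7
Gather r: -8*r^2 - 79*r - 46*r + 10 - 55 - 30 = -8*r^2 - 125*r - 75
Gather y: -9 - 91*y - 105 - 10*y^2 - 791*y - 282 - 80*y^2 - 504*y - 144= -90*y^2 - 1386*y - 540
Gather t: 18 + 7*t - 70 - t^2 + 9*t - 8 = -t^2 + 16*t - 60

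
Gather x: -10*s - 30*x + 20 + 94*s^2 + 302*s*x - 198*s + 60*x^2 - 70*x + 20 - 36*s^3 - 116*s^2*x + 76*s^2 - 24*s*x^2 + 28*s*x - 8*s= -36*s^3 + 170*s^2 - 216*s + x^2*(60 - 24*s) + x*(-116*s^2 + 330*s - 100) + 40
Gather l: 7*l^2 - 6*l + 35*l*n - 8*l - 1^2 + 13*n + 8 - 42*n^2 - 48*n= 7*l^2 + l*(35*n - 14) - 42*n^2 - 35*n + 7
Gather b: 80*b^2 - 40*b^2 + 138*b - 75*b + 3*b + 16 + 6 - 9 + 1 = 40*b^2 + 66*b + 14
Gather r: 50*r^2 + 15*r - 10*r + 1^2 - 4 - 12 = 50*r^2 + 5*r - 15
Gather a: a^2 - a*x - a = a^2 + a*(-x - 1)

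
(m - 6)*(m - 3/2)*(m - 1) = m^3 - 17*m^2/2 + 33*m/2 - 9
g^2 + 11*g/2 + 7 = (g + 2)*(g + 7/2)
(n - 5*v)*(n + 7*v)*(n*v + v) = n^3*v + 2*n^2*v^2 + n^2*v - 35*n*v^3 + 2*n*v^2 - 35*v^3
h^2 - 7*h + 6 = (h - 6)*(h - 1)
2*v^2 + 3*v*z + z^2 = (v + z)*(2*v + z)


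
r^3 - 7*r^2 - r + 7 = (r - 7)*(r - 1)*(r + 1)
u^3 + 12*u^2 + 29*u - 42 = (u - 1)*(u + 6)*(u + 7)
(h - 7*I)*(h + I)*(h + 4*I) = h^3 - 2*I*h^2 + 31*h + 28*I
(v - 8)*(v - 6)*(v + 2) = v^3 - 12*v^2 + 20*v + 96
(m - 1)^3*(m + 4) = m^4 + m^3 - 9*m^2 + 11*m - 4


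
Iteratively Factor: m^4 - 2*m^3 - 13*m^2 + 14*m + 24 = (m + 1)*(m^3 - 3*m^2 - 10*m + 24) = (m - 4)*(m + 1)*(m^2 + m - 6) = (m - 4)*(m - 2)*(m + 1)*(m + 3)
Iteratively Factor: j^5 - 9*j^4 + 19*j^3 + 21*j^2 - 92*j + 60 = (j - 5)*(j^4 - 4*j^3 - j^2 + 16*j - 12) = (j - 5)*(j + 2)*(j^3 - 6*j^2 + 11*j - 6) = (j - 5)*(j - 3)*(j + 2)*(j^2 - 3*j + 2) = (j - 5)*(j - 3)*(j - 2)*(j + 2)*(j - 1)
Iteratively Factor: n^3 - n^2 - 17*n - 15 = (n + 1)*(n^2 - 2*n - 15) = (n + 1)*(n + 3)*(n - 5)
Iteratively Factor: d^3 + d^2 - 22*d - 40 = (d + 2)*(d^2 - d - 20) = (d - 5)*(d + 2)*(d + 4)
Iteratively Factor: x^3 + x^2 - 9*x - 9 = (x + 1)*(x^2 - 9) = (x + 1)*(x + 3)*(x - 3)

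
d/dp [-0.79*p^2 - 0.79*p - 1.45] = -1.58*p - 0.79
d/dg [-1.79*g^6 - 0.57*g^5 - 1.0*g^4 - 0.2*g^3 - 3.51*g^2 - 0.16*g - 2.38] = -10.74*g^5 - 2.85*g^4 - 4.0*g^3 - 0.6*g^2 - 7.02*g - 0.16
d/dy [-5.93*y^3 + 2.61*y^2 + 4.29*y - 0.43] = -17.79*y^2 + 5.22*y + 4.29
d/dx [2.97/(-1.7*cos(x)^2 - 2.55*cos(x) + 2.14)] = -(10.098*cos(x) + 7.5735)*sin(x)/(1.7*cos(x)^2 + 2.55*cos(x) - 2.14)^2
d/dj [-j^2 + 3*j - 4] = 3 - 2*j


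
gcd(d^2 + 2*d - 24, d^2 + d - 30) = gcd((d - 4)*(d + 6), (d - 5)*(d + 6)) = d + 6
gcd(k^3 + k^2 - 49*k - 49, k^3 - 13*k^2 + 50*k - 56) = k - 7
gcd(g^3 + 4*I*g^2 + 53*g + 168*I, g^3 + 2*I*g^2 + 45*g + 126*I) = g^2 - 4*I*g + 21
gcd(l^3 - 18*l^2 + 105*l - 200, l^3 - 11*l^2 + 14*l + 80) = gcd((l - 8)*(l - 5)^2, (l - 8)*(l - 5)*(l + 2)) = l^2 - 13*l + 40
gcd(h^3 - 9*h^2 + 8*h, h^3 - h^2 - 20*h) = h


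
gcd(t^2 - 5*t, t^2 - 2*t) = t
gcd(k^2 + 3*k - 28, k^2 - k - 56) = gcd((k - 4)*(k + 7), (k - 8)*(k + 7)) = k + 7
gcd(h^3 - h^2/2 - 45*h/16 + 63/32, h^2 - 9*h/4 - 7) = h + 7/4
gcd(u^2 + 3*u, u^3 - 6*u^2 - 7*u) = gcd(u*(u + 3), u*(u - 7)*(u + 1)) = u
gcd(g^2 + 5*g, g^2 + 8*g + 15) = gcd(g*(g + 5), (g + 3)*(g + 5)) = g + 5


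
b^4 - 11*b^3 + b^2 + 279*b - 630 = (b - 7)*(b - 6)*(b - 3)*(b + 5)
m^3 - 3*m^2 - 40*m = m*(m - 8)*(m + 5)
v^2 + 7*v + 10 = (v + 2)*(v + 5)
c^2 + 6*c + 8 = (c + 2)*(c + 4)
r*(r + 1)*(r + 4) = r^3 + 5*r^2 + 4*r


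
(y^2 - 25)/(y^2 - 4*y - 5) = (y + 5)/(y + 1)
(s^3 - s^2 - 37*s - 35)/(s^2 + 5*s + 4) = (s^2 - 2*s - 35)/(s + 4)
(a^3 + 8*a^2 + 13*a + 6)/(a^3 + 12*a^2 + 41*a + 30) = (a + 1)/(a + 5)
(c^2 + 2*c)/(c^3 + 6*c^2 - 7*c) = (c + 2)/(c^2 + 6*c - 7)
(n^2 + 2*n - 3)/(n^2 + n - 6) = (n - 1)/(n - 2)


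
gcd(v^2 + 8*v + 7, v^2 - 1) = v + 1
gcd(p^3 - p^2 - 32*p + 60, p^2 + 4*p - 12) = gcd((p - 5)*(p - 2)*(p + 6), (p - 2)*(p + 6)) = p^2 + 4*p - 12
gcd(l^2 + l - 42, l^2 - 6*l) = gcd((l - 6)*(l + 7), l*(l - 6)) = l - 6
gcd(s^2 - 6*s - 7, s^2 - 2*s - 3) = s + 1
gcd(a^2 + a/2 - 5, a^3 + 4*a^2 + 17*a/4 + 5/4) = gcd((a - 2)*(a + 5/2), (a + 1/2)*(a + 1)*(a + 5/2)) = a + 5/2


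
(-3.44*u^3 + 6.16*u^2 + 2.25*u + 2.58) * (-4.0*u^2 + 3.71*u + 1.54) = 13.76*u^5 - 37.4024*u^4 + 8.556*u^3 + 7.5139*u^2 + 13.0368*u + 3.9732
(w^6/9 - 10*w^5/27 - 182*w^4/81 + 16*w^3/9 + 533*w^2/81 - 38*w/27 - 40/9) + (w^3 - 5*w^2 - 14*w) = w^6/9 - 10*w^5/27 - 182*w^4/81 + 25*w^3/9 + 128*w^2/81 - 416*w/27 - 40/9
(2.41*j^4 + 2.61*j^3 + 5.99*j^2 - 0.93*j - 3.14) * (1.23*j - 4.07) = 2.9643*j^5 - 6.5984*j^4 - 3.255*j^3 - 25.5232*j^2 - 0.0770999999999997*j + 12.7798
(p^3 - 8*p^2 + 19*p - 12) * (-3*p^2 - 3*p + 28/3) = -3*p^5 + 21*p^4 - 71*p^3/3 - 287*p^2/3 + 640*p/3 - 112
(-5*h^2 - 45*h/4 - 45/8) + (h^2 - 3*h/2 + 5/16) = -4*h^2 - 51*h/4 - 85/16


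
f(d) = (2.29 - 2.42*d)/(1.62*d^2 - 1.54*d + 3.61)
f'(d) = (1.54 - 3.24*d)*(2.29 - 2.42*d)/(1.62*d^2 - 1.54*d + 3.61)^2 - 2.42/(1.62*d^2 - 1.54*d + 3.61)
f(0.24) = 0.51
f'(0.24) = -0.61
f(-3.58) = 0.37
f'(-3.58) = 0.08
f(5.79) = -0.24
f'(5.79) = 0.03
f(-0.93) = 0.70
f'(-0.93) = 0.12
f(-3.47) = 0.38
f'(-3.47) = 0.08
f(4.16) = -0.31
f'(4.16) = 0.05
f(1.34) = -0.21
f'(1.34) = -0.41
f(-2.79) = 0.44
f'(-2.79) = 0.11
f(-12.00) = 0.12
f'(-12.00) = 0.01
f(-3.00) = 0.42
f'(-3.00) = 0.10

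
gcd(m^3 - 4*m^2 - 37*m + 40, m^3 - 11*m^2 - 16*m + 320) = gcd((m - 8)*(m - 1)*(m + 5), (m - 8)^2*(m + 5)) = m^2 - 3*m - 40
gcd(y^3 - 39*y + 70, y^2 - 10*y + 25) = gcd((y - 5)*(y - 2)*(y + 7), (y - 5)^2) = y - 5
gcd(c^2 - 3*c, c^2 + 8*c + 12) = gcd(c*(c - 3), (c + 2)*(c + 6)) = 1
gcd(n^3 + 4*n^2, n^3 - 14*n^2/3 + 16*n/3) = n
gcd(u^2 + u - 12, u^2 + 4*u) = u + 4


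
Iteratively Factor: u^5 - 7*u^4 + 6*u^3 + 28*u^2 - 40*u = (u - 2)*(u^4 - 5*u^3 - 4*u^2 + 20*u) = (u - 2)^2*(u^3 - 3*u^2 - 10*u) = (u - 2)^2*(u + 2)*(u^2 - 5*u) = u*(u - 2)^2*(u + 2)*(u - 5)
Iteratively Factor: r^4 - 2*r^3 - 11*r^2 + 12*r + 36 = (r + 2)*(r^3 - 4*r^2 - 3*r + 18) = (r + 2)^2*(r^2 - 6*r + 9) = (r - 3)*(r + 2)^2*(r - 3)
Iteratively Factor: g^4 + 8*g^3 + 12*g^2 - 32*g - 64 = (g + 2)*(g^3 + 6*g^2 - 32) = (g + 2)*(g + 4)*(g^2 + 2*g - 8) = (g + 2)*(g + 4)^2*(g - 2)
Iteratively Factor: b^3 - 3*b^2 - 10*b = (b)*(b^2 - 3*b - 10) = b*(b + 2)*(b - 5)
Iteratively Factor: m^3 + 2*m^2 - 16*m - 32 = (m - 4)*(m^2 + 6*m + 8) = (m - 4)*(m + 4)*(m + 2)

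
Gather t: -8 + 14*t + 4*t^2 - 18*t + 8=4*t^2 - 4*t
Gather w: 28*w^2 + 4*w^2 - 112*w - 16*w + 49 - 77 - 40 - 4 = 32*w^2 - 128*w - 72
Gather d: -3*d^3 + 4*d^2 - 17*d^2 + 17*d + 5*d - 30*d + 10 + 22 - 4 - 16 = -3*d^3 - 13*d^2 - 8*d + 12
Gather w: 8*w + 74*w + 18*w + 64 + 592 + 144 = 100*w + 800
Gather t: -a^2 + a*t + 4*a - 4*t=-a^2 + 4*a + t*(a - 4)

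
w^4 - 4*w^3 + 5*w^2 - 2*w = w*(w - 2)*(w - 1)^2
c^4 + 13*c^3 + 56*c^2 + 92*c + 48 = (c + 1)*(c + 2)*(c + 4)*(c + 6)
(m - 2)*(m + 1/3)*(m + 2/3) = m^3 - m^2 - 16*m/9 - 4/9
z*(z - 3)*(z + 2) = z^3 - z^2 - 6*z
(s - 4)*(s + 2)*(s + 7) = s^3 + 5*s^2 - 22*s - 56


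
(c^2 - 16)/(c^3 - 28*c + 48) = (c + 4)/(c^2 + 4*c - 12)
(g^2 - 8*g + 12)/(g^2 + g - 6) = (g - 6)/(g + 3)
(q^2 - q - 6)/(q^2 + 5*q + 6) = (q - 3)/(q + 3)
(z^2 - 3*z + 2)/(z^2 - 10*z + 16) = (z - 1)/(z - 8)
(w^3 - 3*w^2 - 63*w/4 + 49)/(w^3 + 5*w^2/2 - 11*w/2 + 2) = (4*w^2 - 28*w + 49)/(2*(2*w^2 - 3*w + 1))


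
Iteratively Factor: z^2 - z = (z - 1)*(z)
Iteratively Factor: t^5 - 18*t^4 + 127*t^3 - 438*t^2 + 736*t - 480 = (t - 4)*(t^4 - 14*t^3 + 71*t^2 - 154*t + 120) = (t - 4)*(t - 3)*(t^3 - 11*t^2 + 38*t - 40) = (t - 4)^2*(t - 3)*(t^2 - 7*t + 10) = (t - 4)^2*(t - 3)*(t - 2)*(t - 5)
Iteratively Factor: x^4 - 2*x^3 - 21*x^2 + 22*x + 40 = (x + 1)*(x^3 - 3*x^2 - 18*x + 40) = (x - 2)*(x + 1)*(x^2 - x - 20) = (x - 2)*(x + 1)*(x + 4)*(x - 5)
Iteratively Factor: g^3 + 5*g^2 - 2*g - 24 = (g + 3)*(g^2 + 2*g - 8) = (g - 2)*(g + 3)*(g + 4)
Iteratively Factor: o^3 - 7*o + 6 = (o - 2)*(o^2 + 2*o - 3) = (o - 2)*(o + 3)*(o - 1)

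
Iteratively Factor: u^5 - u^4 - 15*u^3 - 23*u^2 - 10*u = (u + 1)*(u^4 - 2*u^3 - 13*u^2 - 10*u) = (u + 1)^2*(u^3 - 3*u^2 - 10*u) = (u - 5)*(u + 1)^2*(u^2 + 2*u) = u*(u - 5)*(u + 1)^2*(u + 2)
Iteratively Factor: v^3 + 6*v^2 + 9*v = (v)*(v^2 + 6*v + 9) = v*(v + 3)*(v + 3)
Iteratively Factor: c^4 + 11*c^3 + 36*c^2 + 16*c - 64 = (c + 4)*(c^3 + 7*c^2 + 8*c - 16) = (c + 4)^2*(c^2 + 3*c - 4) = (c - 1)*(c + 4)^2*(c + 4)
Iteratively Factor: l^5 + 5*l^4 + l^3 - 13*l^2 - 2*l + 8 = (l + 2)*(l^4 + 3*l^3 - 5*l^2 - 3*l + 4) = (l + 1)*(l + 2)*(l^3 + 2*l^2 - 7*l + 4) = (l - 1)*(l + 1)*(l + 2)*(l^2 + 3*l - 4) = (l - 1)*(l + 1)*(l + 2)*(l + 4)*(l - 1)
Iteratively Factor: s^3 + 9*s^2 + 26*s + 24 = (s + 4)*(s^2 + 5*s + 6) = (s + 3)*(s + 4)*(s + 2)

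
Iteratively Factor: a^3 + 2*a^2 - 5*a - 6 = (a - 2)*(a^2 + 4*a + 3) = (a - 2)*(a + 3)*(a + 1)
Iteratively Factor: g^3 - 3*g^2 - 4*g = (g - 4)*(g^2 + g) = (g - 4)*(g + 1)*(g)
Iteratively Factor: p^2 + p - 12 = (p - 3)*(p + 4)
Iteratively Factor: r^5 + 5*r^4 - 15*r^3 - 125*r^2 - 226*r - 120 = (r + 3)*(r^4 + 2*r^3 - 21*r^2 - 62*r - 40) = (r + 3)*(r + 4)*(r^3 - 2*r^2 - 13*r - 10) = (r + 2)*(r + 3)*(r + 4)*(r^2 - 4*r - 5) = (r - 5)*(r + 2)*(r + 3)*(r + 4)*(r + 1)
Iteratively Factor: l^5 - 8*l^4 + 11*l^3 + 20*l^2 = (l + 1)*(l^4 - 9*l^3 + 20*l^2) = (l - 5)*(l + 1)*(l^3 - 4*l^2) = l*(l - 5)*(l + 1)*(l^2 - 4*l) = l^2*(l - 5)*(l + 1)*(l - 4)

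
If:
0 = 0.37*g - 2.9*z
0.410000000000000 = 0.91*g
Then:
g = 0.45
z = 0.06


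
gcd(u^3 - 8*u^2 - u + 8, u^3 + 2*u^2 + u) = u + 1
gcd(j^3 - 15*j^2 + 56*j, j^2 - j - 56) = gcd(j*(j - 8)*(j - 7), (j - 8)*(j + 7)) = j - 8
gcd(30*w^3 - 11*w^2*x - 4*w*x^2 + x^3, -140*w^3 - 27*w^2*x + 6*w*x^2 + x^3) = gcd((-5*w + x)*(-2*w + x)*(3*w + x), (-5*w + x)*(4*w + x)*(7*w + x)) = -5*w + x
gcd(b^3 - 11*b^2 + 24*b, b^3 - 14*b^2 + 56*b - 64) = b - 8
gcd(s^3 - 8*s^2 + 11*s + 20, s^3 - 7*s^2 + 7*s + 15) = s^2 - 4*s - 5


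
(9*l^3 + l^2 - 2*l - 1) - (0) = 9*l^3 + l^2 - 2*l - 1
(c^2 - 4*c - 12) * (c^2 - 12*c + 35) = c^4 - 16*c^3 + 71*c^2 + 4*c - 420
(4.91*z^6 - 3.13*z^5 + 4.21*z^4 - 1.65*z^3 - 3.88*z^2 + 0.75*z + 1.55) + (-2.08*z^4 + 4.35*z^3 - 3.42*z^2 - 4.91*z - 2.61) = 4.91*z^6 - 3.13*z^5 + 2.13*z^4 + 2.7*z^3 - 7.3*z^2 - 4.16*z - 1.06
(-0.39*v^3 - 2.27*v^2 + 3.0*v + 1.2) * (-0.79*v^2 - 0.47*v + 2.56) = 0.3081*v^5 + 1.9766*v^4 - 2.3015*v^3 - 8.1692*v^2 + 7.116*v + 3.072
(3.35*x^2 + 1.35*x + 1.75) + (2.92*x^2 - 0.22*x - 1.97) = 6.27*x^2 + 1.13*x - 0.22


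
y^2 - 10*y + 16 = (y - 8)*(y - 2)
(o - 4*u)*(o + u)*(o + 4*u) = o^3 + o^2*u - 16*o*u^2 - 16*u^3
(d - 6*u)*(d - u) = d^2 - 7*d*u + 6*u^2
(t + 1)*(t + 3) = t^2 + 4*t + 3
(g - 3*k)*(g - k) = g^2 - 4*g*k + 3*k^2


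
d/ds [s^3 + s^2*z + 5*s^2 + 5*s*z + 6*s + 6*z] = 3*s^2 + 2*s*z + 10*s + 5*z + 6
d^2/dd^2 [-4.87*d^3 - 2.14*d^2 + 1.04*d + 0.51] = -29.22*d - 4.28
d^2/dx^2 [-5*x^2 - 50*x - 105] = -10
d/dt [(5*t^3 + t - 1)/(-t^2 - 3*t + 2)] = (-5*t^4 - 30*t^3 + 31*t^2 - 2*t - 1)/(t^4 + 6*t^3 + 5*t^2 - 12*t + 4)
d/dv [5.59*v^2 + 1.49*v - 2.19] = 11.18*v + 1.49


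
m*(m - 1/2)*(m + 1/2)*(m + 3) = m^4 + 3*m^3 - m^2/4 - 3*m/4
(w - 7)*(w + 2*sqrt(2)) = w^2 - 7*w + 2*sqrt(2)*w - 14*sqrt(2)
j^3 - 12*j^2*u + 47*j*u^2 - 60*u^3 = (j - 5*u)*(j - 4*u)*(j - 3*u)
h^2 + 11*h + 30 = (h + 5)*(h + 6)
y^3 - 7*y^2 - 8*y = y*(y - 8)*(y + 1)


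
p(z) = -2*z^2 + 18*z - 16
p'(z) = 18 - 4*z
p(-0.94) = -34.69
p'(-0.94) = 21.76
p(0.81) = -2.73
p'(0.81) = 14.76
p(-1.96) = -58.96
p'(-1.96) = 25.84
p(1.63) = 8.03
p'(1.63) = 11.48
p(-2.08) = -62.09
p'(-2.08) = 26.32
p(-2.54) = -74.62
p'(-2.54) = 28.16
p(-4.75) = -146.62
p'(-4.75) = 37.00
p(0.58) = -6.23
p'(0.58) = 15.68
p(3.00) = 20.00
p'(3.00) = 6.00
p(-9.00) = -340.00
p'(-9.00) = 54.00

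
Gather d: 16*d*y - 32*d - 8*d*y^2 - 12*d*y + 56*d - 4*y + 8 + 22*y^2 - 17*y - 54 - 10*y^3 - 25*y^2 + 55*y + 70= d*(-8*y^2 + 4*y + 24) - 10*y^3 - 3*y^2 + 34*y + 24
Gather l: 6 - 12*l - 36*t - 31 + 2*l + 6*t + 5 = -10*l - 30*t - 20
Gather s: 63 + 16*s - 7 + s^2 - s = s^2 + 15*s + 56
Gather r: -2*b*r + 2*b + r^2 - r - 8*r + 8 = 2*b + r^2 + r*(-2*b - 9) + 8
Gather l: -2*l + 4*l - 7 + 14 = 2*l + 7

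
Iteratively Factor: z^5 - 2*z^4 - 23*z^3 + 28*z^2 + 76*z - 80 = (z - 1)*(z^4 - z^3 - 24*z^2 + 4*z + 80) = (z - 1)*(z + 4)*(z^3 - 5*z^2 - 4*z + 20) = (z - 2)*(z - 1)*(z + 4)*(z^2 - 3*z - 10) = (z - 5)*(z - 2)*(z - 1)*(z + 4)*(z + 2)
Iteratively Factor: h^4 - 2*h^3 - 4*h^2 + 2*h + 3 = (h - 1)*(h^3 - h^2 - 5*h - 3) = (h - 3)*(h - 1)*(h^2 + 2*h + 1) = (h - 3)*(h - 1)*(h + 1)*(h + 1)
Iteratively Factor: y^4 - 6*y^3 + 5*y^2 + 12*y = (y - 3)*(y^3 - 3*y^2 - 4*y) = (y - 4)*(y - 3)*(y^2 + y) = y*(y - 4)*(y - 3)*(y + 1)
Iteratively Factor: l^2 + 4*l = (l + 4)*(l)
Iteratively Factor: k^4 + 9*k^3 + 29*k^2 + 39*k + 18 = (k + 1)*(k^3 + 8*k^2 + 21*k + 18) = (k + 1)*(k + 2)*(k^2 + 6*k + 9) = (k + 1)*(k + 2)*(k + 3)*(k + 3)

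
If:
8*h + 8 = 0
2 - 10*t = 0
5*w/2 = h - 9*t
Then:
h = -1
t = 1/5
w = -28/25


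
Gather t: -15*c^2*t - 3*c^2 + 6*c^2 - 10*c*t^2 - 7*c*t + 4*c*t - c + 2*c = 3*c^2 - 10*c*t^2 + c + t*(-15*c^2 - 3*c)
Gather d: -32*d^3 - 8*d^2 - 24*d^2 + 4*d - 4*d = -32*d^3 - 32*d^2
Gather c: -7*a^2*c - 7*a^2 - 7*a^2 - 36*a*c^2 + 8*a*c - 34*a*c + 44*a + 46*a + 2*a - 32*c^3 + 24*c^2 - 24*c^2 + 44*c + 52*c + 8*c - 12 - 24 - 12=-14*a^2 - 36*a*c^2 + 92*a - 32*c^3 + c*(-7*a^2 - 26*a + 104) - 48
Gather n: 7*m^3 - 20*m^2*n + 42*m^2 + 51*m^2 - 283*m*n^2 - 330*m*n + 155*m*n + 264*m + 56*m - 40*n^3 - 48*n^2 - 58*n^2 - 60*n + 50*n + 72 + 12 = 7*m^3 + 93*m^2 + 320*m - 40*n^3 + n^2*(-283*m - 106) + n*(-20*m^2 - 175*m - 10) + 84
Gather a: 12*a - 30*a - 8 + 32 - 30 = -18*a - 6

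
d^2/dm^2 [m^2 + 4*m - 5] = 2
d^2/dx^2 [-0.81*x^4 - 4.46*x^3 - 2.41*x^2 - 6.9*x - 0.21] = -9.72*x^2 - 26.76*x - 4.82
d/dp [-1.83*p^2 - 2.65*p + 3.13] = -3.66*p - 2.65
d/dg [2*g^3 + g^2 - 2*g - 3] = 6*g^2 + 2*g - 2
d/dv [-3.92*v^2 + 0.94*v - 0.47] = 0.94 - 7.84*v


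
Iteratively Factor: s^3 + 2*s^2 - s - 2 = (s + 1)*(s^2 + s - 2) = (s + 1)*(s + 2)*(s - 1)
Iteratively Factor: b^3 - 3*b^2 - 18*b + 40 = (b + 4)*(b^2 - 7*b + 10) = (b - 5)*(b + 4)*(b - 2)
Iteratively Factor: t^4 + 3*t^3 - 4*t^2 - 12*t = (t)*(t^3 + 3*t^2 - 4*t - 12) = t*(t + 2)*(t^2 + t - 6) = t*(t + 2)*(t + 3)*(t - 2)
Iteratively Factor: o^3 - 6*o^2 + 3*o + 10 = (o - 5)*(o^2 - o - 2) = (o - 5)*(o + 1)*(o - 2)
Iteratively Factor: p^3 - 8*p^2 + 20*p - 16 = (p - 4)*(p^2 - 4*p + 4) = (p - 4)*(p - 2)*(p - 2)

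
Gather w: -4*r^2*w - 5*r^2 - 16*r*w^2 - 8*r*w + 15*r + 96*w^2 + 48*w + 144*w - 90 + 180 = -5*r^2 + 15*r + w^2*(96 - 16*r) + w*(-4*r^2 - 8*r + 192) + 90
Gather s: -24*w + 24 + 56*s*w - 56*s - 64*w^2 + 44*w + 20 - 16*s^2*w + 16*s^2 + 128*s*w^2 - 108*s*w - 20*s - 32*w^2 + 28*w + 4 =s^2*(16 - 16*w) + s*(128*w^2 - 52*w - 76) - 96*w^2 + 48*w + 48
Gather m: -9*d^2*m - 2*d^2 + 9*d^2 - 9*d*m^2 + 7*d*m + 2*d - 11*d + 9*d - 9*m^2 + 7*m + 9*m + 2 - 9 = 7*d^2 + m^2*(-9*d - 9) + m*(-9*d^2 + 7*d + 16) - 7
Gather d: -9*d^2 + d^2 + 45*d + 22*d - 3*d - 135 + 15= -8*d^2 + 64*d - 120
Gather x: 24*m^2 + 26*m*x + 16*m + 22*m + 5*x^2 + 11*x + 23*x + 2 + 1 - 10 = 24*m^2 + 38*m + 5*x^2 + x*(26*m + 34) - 7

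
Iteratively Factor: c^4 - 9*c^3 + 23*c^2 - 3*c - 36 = (c - 3)*(c^3 - 6*c^2 + 5*c + 12) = (c - 3)*(c + 1)*(c^2 - 7*c + 12) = (c - 3)^2*(c + 1)*(c - 4)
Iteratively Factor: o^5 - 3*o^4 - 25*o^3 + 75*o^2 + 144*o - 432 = (o + 4)*(o^4 - 7*o^3 + 3*o^2 + 63*o - 108) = (o - 4)*(o + 4)*(o^3 - 3*o^2 - 9*o + 27) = (o - 4)*(o - 3)*(o + 4)*(o^2 - 9) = (o - 4)*(o - 3)*(o + 3)*(o + 4)*(o - 3)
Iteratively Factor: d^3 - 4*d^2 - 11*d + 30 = (d + 3)*(d^2 - 7*d + 10) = (d - 2)*(d + 3)*(d - 5)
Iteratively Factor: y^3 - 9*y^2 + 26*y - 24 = (y - 3)*(y^2 - 6*y + 8) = (y - 4)*(y - 3)*(y - 2)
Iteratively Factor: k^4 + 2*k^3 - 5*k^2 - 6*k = (k - 2)*(k^3 + 4*k^2 + 3*k) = (k - 2)*(k + 3)*(k^2 + k) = k*(k - 2)*(k + 3)*(k + 1)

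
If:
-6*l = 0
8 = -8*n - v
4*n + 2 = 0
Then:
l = 0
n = -1/2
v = -4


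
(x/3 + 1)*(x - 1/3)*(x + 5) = x^3/3 + 23*x^2/9 + 37*x/9 - 5/3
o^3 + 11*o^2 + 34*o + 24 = (o + 1)*(o + 4)*(o + 6)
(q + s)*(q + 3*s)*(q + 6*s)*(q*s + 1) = q^4*s + 10*q^3*s^2 + q^3 + 27*q^2*s^3 + 10*q^2*s + 18*q*s^4 + 27*q*s^2 + 18*s^3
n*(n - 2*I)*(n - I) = n^3 - 3*I*n^2 - 2*n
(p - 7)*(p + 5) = p^2 - 2*p - 35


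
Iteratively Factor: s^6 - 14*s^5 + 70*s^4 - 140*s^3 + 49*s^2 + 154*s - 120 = (s + 1)*(s^5 - 15*s^4 + 85*s^3 - 225*s^2 + 274*s - 120) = (s - 1)*(s + 1)*(s^4 - 14*s^3 + 71*s^2 - 154*s + 120) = (s - 3)*(s - 1)*(s + 1)*(s^3 - 11*s^2 + 38*s - 40) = (s - 5)*(s - 3)*(s - 1)*(s + 1)*(s^2 - 6*s + 8) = (s - 5)*(s - 4)*(s - 3)*(s - 1)*(s + 1)*(s - 2)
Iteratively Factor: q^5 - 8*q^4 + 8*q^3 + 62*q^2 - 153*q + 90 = (q - 3)*(q^4 - 5*q^3 - 7*q^2 + 41*q - 30) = (q - 5)*(q - 3)*(q^3 - 7*q + 6) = (q - 5)*(q - 3)*(q - 1)*(q^2 + q - 6) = (q - 5)*(q - 3)*(q - 2)*(q - 1)*(q + 3)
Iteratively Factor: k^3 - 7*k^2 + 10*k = (k)*(k^2 - 7*k + 10) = k*(k - 5)*(k - 2)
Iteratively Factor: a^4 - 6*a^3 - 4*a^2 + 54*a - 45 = (a + 3)*(a^3 - 9*a^2 + 23*a - 15) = (a - 3)*(a + 3)*(a^2 - 6*a + 5) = (a - 5)*(a - 3)*(a + 3)*(a - 1)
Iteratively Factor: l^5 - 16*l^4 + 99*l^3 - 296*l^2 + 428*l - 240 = (l - 2)*(l^4 - 14*l^3 + 71*l^2 - 154*l + 120) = (l - 2)^2*(l^3 - 12*l^2 + 47*l - 60) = (l - 5)*(l - 2)^2*(l^2 - 7*l + 12) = (l - 5)*(l - 3)*(l - 2)^2*(l - 4)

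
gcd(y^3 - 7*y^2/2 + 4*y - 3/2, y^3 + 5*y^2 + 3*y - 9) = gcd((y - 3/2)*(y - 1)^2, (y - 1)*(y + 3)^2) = y - 1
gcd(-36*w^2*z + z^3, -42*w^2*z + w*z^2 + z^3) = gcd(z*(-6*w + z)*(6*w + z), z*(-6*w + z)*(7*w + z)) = -6*w*z + z^2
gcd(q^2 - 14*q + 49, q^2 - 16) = 1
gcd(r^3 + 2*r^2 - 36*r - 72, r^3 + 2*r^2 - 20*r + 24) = r + 6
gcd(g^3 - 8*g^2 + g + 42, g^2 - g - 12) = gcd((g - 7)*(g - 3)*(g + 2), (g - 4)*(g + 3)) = 1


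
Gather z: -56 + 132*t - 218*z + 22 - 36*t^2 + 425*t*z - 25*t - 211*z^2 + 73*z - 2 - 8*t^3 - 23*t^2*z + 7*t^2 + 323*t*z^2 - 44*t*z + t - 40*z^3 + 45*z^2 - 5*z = -8*t^3 - 29*t^2 + 108*t - 40*z^3 + z^2*(323*t - 166) + z*(-23*t^2 + 381*t - 150) - 36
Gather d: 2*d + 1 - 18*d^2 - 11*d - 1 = -18*d^2 - 9*d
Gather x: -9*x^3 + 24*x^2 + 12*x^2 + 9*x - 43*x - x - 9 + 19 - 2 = -9*x^3 + 36*x^2 - 35*x + 8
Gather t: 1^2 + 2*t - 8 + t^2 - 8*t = t^2 - 6*t - 7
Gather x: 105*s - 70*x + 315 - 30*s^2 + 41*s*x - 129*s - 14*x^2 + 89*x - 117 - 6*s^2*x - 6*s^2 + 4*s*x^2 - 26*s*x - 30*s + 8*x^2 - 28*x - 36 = -36*s^2 - 54*s + x^2*(4*s - 6) + x*(-6*s^2 + 15*s - 9) + 162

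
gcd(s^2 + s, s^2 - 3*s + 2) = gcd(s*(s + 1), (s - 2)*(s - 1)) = 1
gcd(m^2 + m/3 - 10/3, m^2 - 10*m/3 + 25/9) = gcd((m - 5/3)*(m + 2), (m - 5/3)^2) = m - 5/3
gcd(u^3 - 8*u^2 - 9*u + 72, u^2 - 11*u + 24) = u^2 - 11*u + 24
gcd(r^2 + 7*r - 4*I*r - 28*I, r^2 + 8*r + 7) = r + 7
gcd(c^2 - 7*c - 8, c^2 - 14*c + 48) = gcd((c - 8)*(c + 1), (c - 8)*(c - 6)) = c - 8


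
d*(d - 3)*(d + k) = d^3 + d^2*k - 3*d^2 - 3*d*k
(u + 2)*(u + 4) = u^2 + 6*u + 8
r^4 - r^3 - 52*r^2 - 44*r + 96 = (r - 8)*(r - 1)*(r + 2)*(r + 6)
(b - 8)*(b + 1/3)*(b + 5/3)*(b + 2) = b^4 - 4*b^3 - 247*b^2/9 - 106*b/3 - 80/9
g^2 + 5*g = g*(g + 5)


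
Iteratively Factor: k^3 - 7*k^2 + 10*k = (k - 5)*(k^2 - 2*k) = (k - 5)*(k - 2)*(k)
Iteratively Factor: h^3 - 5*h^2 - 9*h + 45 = (h + 3)*(h^2 - 8*h + 15) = (h - 3)*(h + 3)*(h - 5)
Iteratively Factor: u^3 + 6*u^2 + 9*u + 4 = (u + 1)*(u^2 + 5*u + 4) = (u + 1)^2*(u + 4)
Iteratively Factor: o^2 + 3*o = (o + 3)*(o)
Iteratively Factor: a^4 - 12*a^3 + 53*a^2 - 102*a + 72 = (a - 2)*(a^3 - 10*a^2 + 33*a - 36) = (a - 3)*(a - 2)*(a^2 - 7*a + 12) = (a - 4)*(a - 3)*(a - 2)*(a - 3)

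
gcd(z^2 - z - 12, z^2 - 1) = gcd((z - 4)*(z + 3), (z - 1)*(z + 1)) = 1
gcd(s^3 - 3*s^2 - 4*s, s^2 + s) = s^2 + s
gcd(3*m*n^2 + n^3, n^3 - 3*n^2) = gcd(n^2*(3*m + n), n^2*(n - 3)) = n^2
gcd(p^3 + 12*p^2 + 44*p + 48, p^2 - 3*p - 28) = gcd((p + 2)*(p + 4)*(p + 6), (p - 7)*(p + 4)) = p + 4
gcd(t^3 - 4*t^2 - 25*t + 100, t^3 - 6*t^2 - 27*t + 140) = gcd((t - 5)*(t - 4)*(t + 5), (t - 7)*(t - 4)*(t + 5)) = t^2 + t - 20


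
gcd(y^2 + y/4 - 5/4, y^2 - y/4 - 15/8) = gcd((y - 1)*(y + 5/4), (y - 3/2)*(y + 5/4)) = y + 5/4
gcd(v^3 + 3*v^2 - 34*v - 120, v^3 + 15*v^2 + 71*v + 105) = v + 5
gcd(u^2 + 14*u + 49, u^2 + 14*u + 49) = u^2 + 14*u + 49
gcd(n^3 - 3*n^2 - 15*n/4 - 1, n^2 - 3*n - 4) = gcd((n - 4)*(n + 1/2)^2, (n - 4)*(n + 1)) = n - 4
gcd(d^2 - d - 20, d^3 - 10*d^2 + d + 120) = d - 5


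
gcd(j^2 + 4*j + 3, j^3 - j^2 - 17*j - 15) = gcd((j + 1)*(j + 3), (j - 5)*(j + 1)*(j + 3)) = j^2 + 4*j + 3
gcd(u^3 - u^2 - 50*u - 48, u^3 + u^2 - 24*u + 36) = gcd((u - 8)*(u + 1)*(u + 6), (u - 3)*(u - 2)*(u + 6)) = u + 6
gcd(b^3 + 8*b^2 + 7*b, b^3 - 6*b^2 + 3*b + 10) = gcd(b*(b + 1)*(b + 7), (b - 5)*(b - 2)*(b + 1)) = b + 1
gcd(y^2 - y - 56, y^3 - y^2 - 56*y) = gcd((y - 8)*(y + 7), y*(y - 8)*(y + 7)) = y^2 - y - 56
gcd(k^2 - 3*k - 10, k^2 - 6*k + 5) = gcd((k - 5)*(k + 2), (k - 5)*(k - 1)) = k - 5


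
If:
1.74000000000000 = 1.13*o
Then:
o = 1.54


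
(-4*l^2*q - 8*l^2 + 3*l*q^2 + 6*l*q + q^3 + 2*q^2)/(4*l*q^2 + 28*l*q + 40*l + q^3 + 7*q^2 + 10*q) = (-l + q)/(q + 5)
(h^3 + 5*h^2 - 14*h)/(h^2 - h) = (h^2 + 5*h - 14)/(h - 1)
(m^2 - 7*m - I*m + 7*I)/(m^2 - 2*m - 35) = (m - I)/(m + 5)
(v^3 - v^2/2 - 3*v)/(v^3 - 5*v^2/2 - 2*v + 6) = v/(v - 2)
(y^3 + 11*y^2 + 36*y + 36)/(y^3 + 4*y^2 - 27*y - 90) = (y + 2)/(y - 5)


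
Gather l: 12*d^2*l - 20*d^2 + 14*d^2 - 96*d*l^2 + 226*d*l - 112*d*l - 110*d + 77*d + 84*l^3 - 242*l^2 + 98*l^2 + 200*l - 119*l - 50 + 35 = -6*d^2 - 33*d + 84*l^3 + l^2*(-96*d - 144) + l*(12*d^2 + 114*d + 81) - 15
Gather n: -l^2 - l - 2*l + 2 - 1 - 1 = -l^2 - 3*l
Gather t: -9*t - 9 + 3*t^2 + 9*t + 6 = 3*t^2 - 3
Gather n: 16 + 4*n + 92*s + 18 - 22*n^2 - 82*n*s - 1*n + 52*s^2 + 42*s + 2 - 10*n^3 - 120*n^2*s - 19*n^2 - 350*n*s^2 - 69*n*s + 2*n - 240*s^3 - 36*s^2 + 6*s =-10*n^3 + n^2*(-120*s - 41) + n*(-350*s^2 - 151*s + 5) - 240*s^3 + 16*s^2 + 140*s + 36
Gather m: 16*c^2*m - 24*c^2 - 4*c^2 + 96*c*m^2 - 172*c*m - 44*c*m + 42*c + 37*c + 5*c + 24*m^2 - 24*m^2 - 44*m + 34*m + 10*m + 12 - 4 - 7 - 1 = -28*c^2 + 96*c*m^2 + 84*c + m*(16*c^2 - 216*c)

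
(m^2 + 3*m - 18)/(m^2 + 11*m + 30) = (m - 3)/(m + 5)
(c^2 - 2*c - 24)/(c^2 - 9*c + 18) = (c + 4)/(c - 3)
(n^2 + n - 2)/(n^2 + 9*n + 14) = (n - 1)/(n + 7)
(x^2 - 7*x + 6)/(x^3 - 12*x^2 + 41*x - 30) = 1/(x - 5)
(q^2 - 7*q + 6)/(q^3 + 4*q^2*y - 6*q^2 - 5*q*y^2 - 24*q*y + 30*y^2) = (1 - q)/(-q^2 - 4*q*y + 5*y^2)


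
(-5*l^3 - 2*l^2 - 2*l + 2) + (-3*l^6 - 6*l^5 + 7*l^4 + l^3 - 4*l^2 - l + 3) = -3*l^6 - 6*l^5 + 7*l^4 - 4*l^3 - 6*l^2 - 3*l + 5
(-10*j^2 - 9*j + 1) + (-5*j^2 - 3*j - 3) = -15*j^2 - 12*j - 2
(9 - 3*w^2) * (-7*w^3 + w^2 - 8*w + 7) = 21*w^5 - 3*w^4 - 39*w^3 - 12*w^2 - 72*w + 63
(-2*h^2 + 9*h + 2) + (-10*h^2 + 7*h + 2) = -12*h^2 + 16*h + 4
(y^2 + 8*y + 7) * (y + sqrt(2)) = y^3 + sqrt(2)*y^2 + 8*y^2 + 7*y + 8*sqrt(2)*y + 7*sqrt(2)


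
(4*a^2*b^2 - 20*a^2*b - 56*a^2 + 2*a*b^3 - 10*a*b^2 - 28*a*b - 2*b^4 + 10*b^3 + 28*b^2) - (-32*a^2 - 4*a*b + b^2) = 4*a^2*b^2 - 20*a^2*b - 24*a^2 + 2*a*b^3 - 10*a*b^2 - 24*a*b - 2*b^4 + 10*b^3 + 27*b^2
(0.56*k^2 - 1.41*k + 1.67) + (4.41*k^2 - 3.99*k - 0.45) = 4.97*k^2 - 5.4*k + 1.22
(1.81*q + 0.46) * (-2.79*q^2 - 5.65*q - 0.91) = -5.0499*q^3 - 11.5099*q^2 - 4.2461*q - 0.4186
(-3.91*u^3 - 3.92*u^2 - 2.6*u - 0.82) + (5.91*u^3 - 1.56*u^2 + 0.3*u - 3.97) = 2.0*u^3 - 5.48*u^2 - 2.3*u - 4.79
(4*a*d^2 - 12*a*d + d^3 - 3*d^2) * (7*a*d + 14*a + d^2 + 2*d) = 28*a^2*d^3 - 28*a^2*d^2 - 168*a^2*d + 11*a*d^4 - 11*a*d^3 - 66*a*d^2 + d^5 - d^4 - 6*d^3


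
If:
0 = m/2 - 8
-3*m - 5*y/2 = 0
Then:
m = 16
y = -96/5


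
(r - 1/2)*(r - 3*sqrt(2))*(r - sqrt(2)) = r^3 - 4*sqrt(2)*r^2 - r^2/2 + 2*sqrt(2)*r + 6*r - 3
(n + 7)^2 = n^2 + 14*n + 49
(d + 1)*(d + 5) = d^2 + 6*d + 5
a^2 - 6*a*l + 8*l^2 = (a - 4*l)*(a - 2*l)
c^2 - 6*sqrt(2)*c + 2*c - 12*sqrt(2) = (c + 2)*(c - 6*sqrt(2))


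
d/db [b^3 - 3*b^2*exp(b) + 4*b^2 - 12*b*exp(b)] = -3*b^2*exp(b) + 3*b^2 - 18*b*exp(b) + 8*b - 12*exp(b)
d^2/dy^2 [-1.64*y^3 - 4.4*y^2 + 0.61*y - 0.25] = -9.84*y - 8.8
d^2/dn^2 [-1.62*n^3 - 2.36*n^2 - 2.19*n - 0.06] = -9.72*n - 4.72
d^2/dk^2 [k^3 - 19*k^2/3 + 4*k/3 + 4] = 6*k - 38/3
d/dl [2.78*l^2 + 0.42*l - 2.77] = 5.56*l + 0.42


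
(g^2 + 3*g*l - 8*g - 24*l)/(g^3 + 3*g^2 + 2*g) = (g^2 + 3*g*l - 8*g - 24*l)/(g*(g^2 + 3*g + 2))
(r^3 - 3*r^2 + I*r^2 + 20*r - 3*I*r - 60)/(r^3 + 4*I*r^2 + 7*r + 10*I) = (r^2 - r*(3 + 4*I) + 12*I)/(r^2 - I*r + 2)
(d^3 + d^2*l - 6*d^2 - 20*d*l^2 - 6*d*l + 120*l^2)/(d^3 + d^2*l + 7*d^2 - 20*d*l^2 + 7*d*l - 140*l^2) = (d - 6)/(d + 7)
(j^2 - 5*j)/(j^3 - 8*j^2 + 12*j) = (j - 5)/(j^2 - 8*j + 12)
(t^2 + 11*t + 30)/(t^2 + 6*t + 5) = (t + 6)/(t + 1)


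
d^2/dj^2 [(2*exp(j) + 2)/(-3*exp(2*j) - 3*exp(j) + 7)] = (-18*exp(4*j) - 54*exp(3*j) - 306*exp(2*j) - 228*exp(j) - 140)*exp(j)/(27*exp(6*j) + 81*exp(5*j) - 108*exp(4*j) - 351*exp(3*j) + 252*exp(2*j) + 441*exp(j) - 343)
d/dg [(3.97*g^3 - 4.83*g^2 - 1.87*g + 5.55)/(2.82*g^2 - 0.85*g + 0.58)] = (11.1954*g^4 - 6.749*g^3 + 16.2867*g^2 - 36.9048*g + 3.6329)/(7.9524*g^4 - 4.794*g^3 + 3.9937*g^2 - 0.986*g + 0.3364)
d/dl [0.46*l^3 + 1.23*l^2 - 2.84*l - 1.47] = 1.38*l^2 + 2.46*l - 2.84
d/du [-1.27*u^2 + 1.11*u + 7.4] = 1.11 - 2.54*u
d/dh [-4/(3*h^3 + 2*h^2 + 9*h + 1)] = 4*(9*h^2 + 4*h + 9)/(3*h^3 + 2*h^2 + 9*h + 1)^2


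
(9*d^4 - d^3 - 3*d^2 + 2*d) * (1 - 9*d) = -81*d^5 + 18*d^4 + 26*d^3 - 21*d^2 + 2*d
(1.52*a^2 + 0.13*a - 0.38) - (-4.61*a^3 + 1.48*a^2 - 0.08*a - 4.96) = 4.61*a^3 + 0.04*a^2 + 0.21*a + 4.58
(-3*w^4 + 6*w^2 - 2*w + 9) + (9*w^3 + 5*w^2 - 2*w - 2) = -3*w^4 + 9*w^3 + 11*w^2 - 4*w + 7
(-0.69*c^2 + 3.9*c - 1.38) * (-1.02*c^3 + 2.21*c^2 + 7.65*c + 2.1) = 0.7038*c^5 - 5.5029*c^4 + 4.7481*c^3 + 25.3362*c^2 - 2.367*c - 2.898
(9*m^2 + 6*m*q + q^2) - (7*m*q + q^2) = 9*m^2 - m*q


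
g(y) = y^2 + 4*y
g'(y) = 2*y + 4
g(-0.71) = -2.34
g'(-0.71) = 2.58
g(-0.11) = -0.43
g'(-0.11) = 3.78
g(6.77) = 72.91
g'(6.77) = 17.54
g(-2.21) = -3.96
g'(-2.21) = -0.42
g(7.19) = 80.46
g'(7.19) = 18.38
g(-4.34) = 1.48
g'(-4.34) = -4.68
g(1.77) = 10.21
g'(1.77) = 7.54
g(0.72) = 3.40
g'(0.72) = 5.44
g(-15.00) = 165.00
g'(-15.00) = -26.00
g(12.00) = 192.00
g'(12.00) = 28.00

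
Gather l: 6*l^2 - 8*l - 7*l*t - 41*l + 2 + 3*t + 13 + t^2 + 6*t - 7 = 6*l^2 + l*(-7*t - 49) + t^2 + 9*t + 8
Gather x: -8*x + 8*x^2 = 8*x^2 - 8*x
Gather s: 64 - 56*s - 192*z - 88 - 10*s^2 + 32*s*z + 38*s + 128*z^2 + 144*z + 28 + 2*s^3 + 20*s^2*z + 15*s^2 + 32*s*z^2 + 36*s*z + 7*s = 2*s^3 + s^2*(20*z + 5) + s*(32*z^2 + 68*z - 11) + 128*z^2 - 48*z + 4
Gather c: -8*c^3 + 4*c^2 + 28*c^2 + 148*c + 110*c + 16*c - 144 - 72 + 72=-8*c^3 + 32*c^2 + 274*c - 144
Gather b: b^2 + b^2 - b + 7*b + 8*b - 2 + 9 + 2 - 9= 2*b^2 + 14*b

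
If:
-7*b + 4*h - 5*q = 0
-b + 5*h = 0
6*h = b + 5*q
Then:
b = 0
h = 0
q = 0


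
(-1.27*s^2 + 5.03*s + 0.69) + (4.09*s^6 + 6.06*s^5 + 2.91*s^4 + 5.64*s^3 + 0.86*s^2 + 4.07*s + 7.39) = 4.09*s^6 + 6.06*s^5 + 2.91*s^4 + 5.64*s^3 - 0.41*s^2 + 9.1*s + 8.08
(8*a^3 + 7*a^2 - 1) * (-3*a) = -24*a^4 - 21*a^3 + 3*a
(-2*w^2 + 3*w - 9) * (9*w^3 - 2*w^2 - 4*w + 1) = -18*w^5 + 31*w^4 - 79*w^3 + 4*w^2 + 39*w - 9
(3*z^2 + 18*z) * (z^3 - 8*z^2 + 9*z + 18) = 3*z^5 - 6*z^4 - 117*z^3 + 216*z^2 + 324*z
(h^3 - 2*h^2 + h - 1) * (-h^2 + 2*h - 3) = -h^5 + 4*h^4 - 8*h^3 + 9*h^2 - 5*h + 3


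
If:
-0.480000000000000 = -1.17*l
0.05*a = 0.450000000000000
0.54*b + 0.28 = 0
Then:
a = 9.00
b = -0.52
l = 0.41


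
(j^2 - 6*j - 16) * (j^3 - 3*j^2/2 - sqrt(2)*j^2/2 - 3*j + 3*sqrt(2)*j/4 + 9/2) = j^5 - 15*j^4/2 - sqrt(2)*j^4/2 - 10*j^3 + 15*sqrt(2)*j^3/4 + 7*sqrt(2)*j^2/2 + 93*j^2/2 - 12*sqrt(2)*j + 21*j - 72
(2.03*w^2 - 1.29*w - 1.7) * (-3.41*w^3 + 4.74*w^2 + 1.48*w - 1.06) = -6.9223*w^5 + 14.0211*w^4 + 2.6868*w^3 - 12.119*w^2 - 1.1486*w + 1.802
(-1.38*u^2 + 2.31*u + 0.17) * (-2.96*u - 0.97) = 4.0848*u^3 - 5.499*u^2 - 2.7439*u - 0.1649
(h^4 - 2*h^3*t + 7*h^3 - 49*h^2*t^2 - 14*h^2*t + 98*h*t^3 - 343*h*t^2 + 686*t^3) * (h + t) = h^5 - h^4*t + 7*h^4 - 51*h^3*t^2 - 7*h^3*t + 49*h^2*t^3 - 357*h^2*t^2 + 98*h*t^4 + 343*h*t^3 + 686*t^4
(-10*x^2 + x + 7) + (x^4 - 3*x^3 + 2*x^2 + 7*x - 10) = x^4 - 3*x^3 - 8*x^2 + 8*x - 3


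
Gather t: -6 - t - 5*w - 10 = -t - 5*w - 16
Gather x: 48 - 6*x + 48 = 96 - 6*x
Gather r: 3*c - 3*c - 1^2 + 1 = 0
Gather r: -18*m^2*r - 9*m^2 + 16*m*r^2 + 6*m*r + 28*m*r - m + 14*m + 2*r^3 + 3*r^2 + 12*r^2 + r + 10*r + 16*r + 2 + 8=-9*m^2 + 13*m + 2*r^3 + r^2*(16*m + 15) + r*(-18*m^2 + 34*m + 27) + 10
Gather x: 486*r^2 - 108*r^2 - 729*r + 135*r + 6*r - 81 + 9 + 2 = 378*r^2 - 588*r - 70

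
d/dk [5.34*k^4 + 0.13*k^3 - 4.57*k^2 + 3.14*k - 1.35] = 21.36*k^3 + 0.39*k^2 - 9.14*k + 3.14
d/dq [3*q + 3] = 3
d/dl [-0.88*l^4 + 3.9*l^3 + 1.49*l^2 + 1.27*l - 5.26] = -3.52*l^3 + 11.7*l^2 + 2.98*l + 1.27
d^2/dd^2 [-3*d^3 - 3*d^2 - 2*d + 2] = -18*d - 6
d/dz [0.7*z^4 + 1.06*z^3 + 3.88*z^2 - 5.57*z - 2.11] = 2.8*z^3 + 3.18*z^2 + 7.76*z - 5.57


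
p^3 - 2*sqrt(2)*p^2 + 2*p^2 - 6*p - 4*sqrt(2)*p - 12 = (p + 2)*(p - 3*sqrt(2))*(p + sqrt(2))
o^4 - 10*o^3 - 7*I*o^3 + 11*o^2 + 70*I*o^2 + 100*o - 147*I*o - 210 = (o - 7)*(o - 3)*(o - 5*I)*(o - 2*I)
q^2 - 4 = (q - 2)*(q + 2)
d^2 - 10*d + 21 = (d - 7)*(d - 3)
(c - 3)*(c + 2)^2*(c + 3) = c^4 + 4*c^3 - 5*c^2 - 36*c - 36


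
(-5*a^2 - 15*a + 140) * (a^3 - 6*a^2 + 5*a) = -5*a^5 + 15*a^4 + 205*a^3 - 915*a^2 + 700*a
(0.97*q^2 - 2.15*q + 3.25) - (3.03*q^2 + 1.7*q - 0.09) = -2.06*q^2 - 3.85*q + 3.34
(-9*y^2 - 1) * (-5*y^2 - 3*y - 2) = 45*y^4 + 27*y^3 + 23*y^2 + 3*y + 2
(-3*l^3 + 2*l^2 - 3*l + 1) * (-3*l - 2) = 9*l^4 + 5*l^2 + 3*l - 2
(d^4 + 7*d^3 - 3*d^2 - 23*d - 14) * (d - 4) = d^5 + 3*d^4 - 31*d^3 - 11*d^2 + 78*d + 56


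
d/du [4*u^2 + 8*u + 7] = 8*u + 8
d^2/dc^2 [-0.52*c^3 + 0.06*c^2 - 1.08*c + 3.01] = 0.12 - 3.12*c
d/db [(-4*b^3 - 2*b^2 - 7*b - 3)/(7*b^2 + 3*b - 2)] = (-28*b^4 - 24*b^3 + 67*b^2 + 50*b + 23)/(49*b^4 + 42*b^3 - 19*b^2 - 12*b + 4)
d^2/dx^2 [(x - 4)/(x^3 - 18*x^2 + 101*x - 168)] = 2*((x - 4)*(3*x^2 - 36*x + 101)^2 + (-3*x^2 + 36*x - 3*(x - 6)*(x - 4) - 101)*(x^3 - 18*x^2 + 101*x - 168))/(x^3 - 18*x^2 + 101*x - 168)^3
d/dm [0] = 0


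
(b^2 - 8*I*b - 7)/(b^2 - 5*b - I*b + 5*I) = (b - 7*I)/(b - 5)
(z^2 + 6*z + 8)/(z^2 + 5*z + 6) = (z + 4)/(z + 3)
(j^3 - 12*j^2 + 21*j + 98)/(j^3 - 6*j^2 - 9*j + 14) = (j - 7)/(j - 1)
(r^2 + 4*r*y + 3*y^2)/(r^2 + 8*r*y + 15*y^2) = (r + y)/(r + 5*y)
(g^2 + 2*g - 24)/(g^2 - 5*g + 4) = (g + 6)/(g - 1)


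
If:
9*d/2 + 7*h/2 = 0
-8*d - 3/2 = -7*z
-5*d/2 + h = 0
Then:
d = 0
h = 0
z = 3/14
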